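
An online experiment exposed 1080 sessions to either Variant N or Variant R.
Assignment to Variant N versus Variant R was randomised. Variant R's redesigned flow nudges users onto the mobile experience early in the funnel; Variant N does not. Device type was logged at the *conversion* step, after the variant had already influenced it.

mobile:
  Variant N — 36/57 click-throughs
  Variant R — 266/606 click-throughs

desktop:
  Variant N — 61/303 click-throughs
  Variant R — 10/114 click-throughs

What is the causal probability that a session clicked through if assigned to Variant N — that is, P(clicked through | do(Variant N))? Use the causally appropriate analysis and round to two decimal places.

0.27

The stratified and pooled comparisons disagree (Variant N wins within each device type; Variant R wins overall), so the answer turns on the causal role of device type.
Device type is downstream of the variant. One should not condition on a consequence of treatment, so the overall rates are the right comparison.
So P(outcome | do(Variant N)) is just the pooled rate for Variant N: 97/360 = 0.269.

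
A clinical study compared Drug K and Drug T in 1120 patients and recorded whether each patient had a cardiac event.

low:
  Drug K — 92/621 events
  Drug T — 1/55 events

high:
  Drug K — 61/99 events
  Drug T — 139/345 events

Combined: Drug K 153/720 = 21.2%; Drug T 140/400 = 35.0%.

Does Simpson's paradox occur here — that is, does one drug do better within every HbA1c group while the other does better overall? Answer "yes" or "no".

yes

Within each HbA1c level (low 14.8% vs 1.8%; high 61.6% vs 40.3%), Drug T has the lower rate every time. Pooled: 21.2% vs 35.0% — Drug K has the lower rate overall. The two comparisons disagree.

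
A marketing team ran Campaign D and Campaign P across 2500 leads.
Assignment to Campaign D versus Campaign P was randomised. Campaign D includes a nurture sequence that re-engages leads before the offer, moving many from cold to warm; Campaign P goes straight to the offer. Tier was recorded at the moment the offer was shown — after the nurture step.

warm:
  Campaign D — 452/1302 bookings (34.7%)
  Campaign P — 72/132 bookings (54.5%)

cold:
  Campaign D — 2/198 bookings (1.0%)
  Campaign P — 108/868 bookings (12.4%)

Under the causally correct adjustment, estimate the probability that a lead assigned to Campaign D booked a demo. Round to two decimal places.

The distribution of engagement tier is itself part of what the campaign does — it is an intermediate outcome. Holding it fixed would remove that part of the effect; the total effect is the pooled difference.
So P(outcome | do(Campaign D)) is just the pooled rate for Campaign D: 454/1500 = 0.303.

0.30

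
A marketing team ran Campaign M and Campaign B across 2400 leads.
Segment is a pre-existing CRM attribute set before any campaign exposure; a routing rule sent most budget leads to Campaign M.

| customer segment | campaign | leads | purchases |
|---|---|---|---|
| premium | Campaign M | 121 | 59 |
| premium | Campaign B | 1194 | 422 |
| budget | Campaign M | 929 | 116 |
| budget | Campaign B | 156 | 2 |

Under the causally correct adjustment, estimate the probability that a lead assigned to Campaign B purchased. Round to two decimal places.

Customer segment satisfies the back-door criterion: it is not a descendant of the campaign, and it blocks the spurious path from campaign to outcome. Adjusting for it (i.e., using the within-customer segment rates) gives the causal effect.
Standardising Campaign B to the population customer segment mix: 0.548·422/1194 + 0.452·2/156 = 0.199.

0.20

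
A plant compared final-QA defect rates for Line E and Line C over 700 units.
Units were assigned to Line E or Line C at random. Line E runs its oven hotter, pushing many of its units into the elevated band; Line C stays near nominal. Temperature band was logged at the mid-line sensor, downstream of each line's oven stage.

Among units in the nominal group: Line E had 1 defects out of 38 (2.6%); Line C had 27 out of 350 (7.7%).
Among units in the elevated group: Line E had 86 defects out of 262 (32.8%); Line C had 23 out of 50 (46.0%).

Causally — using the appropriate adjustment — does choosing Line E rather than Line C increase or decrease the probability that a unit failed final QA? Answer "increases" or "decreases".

increases

Within every in-process temperature band level Line E has the lower rate, yet pooled Line C does — Simpson's reversal.
The distribution of in-process temperature band is itself part of what the line does — it is an intermediate outcome. Holding it fixed would remove that part of the effect; the total effect is the pooled difference.
Pooled: Line E 29.0% vs Line C 12.5%; Line C is lower overall.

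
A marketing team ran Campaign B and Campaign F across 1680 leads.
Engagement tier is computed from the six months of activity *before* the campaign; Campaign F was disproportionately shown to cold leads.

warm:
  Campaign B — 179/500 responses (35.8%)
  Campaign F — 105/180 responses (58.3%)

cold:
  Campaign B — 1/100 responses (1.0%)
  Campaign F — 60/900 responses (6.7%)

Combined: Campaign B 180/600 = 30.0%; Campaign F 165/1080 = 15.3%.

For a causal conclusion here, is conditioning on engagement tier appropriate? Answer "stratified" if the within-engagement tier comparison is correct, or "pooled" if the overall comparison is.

Engagement tier satisfies the back-door criterion: it is not a descendant of the campaign, and it blocks the spurious path from campaign to outcome. Adjusting for it (i.e., using the within-engagement tier rates) gives the causal effect.
Within each level — warm: 35.8% vs 58.3%; cold: 1.0% vs 6.7% — Campaign F is higher every time.

stratified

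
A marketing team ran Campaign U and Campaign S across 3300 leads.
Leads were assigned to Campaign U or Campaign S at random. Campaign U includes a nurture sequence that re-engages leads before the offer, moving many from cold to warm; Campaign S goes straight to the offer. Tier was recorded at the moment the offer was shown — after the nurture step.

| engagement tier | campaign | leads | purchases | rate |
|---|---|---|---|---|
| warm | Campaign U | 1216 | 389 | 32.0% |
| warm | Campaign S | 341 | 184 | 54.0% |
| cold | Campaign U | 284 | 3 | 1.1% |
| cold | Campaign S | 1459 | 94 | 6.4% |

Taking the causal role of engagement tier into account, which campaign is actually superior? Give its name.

Campaign S is higher inside every engagement tier stratum but Campaign U is higher in aggregate. Whether to stratify depends on how engagement tier relates to the campaign.
Stratifying would compare campaigns among leads the campaigns themselves sorted into engagement tier groups — a form of selection on an intermediate. The unconditioned pooled rates give the total causal effect.
Pooled: Campaign U 26.1% vs Campaign S 15.4%; Campaign U is higher overall.

Campaign U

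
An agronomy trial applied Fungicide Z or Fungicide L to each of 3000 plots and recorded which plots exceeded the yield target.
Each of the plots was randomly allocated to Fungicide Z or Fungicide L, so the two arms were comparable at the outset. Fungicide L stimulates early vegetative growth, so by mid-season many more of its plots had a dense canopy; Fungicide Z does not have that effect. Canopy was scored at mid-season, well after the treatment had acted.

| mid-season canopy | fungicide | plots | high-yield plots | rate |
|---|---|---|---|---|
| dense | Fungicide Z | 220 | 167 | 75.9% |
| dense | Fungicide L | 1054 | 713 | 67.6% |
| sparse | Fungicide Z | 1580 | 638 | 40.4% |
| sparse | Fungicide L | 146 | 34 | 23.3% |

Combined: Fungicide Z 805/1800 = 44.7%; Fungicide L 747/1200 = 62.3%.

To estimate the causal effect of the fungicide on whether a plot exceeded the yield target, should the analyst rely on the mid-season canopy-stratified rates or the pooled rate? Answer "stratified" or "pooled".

pooled

Stratifying would compare fungicides among plots the fungicides themselves sorted into mid-season canopy groups — a form of selection on an intermediate. The unconditioned pooled rates give the total causal effect.
Pooled: Fungicide Z 44.7% vs Fungicide L 62.3%; Fungicide L is higher overall.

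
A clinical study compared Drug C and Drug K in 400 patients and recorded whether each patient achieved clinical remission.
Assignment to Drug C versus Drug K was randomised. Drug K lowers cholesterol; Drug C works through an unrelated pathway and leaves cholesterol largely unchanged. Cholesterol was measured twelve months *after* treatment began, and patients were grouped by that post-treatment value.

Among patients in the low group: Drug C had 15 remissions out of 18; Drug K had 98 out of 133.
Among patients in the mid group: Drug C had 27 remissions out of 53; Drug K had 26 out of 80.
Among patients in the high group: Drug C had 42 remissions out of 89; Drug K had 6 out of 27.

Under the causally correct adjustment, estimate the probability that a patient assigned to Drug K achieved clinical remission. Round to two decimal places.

Drug C is higher inside every cholesterol stratum but Drug K is higher in aggregate. Whether to stratify depends on how cholesterol relates to the drug.
Because the drug influences cholesterol, cholesterol is a post-treatment mediator, not a confounder. Stratifying on it would bias the estimate; the causal effect is the crude pooled difference.
So P(outcome | do(Drug K)) is just the pooled rate for Drug K: 130/240 = 0.542.

0.54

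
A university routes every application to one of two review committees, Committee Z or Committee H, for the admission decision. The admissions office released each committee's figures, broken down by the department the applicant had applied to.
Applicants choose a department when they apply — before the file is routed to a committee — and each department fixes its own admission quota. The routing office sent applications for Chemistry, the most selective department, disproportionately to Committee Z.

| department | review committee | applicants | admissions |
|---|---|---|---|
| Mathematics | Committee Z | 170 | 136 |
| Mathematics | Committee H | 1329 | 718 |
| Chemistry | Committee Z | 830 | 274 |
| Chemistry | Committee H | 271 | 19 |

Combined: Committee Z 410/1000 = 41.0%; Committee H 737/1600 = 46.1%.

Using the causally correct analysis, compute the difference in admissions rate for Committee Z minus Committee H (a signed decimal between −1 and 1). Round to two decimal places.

+0.26

Department satisfies the back-door criterion: it is not a descendant of the review committee, and it blocks the spurious path from review committee to outcome. Adjusting for it (i.e., using the within-department rates) gives the causal effect.
Adjusting over the population distribution of department: 0.577·(0.800−0.540) + 0.423·(0.330−0.070) = +0.260.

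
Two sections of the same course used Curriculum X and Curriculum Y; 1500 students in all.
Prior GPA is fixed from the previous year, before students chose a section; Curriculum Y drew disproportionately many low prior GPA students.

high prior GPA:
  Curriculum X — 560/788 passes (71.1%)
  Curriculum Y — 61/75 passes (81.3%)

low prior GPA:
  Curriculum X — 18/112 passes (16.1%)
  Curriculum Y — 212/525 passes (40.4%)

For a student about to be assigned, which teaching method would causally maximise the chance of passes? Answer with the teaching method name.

Curriculum Y

Prior GPA band differs across teaching methods for reasons unrelated to any effect of the teaching method itself, and it separately predicts the outcome — a classic confounder. We must compare within prior GPA band levels.
Within each level — high prior GPA: 71.1% vs 81.3%; low prior GPA: 16.1% vs 40.4% — Curriculum Y is higher every time.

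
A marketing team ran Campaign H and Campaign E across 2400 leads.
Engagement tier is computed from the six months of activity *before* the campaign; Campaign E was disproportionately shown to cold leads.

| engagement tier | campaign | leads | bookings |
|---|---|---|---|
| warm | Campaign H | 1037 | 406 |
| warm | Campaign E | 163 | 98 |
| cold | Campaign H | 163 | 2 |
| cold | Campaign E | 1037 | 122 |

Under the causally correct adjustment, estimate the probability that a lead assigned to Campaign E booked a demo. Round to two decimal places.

0.36

Engagement tier differs across campaigns for reasons unrelated to any effect of the campaign itself, and it separately predicts the outcome — a classic confounder. We must compare within engagement tier levels.
Standardising Campaign E to the population engagement tier mix: 0.500·98/163 + 0.500·122/1037 = 0.359.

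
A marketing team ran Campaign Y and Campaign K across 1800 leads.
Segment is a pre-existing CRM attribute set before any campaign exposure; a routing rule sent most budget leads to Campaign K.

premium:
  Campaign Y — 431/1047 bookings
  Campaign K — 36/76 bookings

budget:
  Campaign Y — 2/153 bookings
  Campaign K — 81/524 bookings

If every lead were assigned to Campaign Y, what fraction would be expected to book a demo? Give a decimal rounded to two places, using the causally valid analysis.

Nothing the campaign does changes customer segment; the imbalance is an allocation artefact. With customer segment also predicting the outcome, the pooled figure is confounded, and the within-stratum comparison is the causal one.
Standardising Campaign Y to the population customer segment mix: 0.624·431/1047 + 0.376·2/153 = 0.262.

0.26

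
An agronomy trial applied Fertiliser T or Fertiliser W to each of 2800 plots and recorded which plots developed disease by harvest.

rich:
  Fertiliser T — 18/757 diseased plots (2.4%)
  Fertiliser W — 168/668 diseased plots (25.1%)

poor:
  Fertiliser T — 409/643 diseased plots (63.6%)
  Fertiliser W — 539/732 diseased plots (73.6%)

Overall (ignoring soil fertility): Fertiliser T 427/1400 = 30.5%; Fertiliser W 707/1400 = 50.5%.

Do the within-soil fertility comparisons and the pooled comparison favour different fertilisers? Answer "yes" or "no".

Within each soil fertility level (rich 2.4% vs 25.1%; poor 63.6% vs 73.6%), Fertiliser T has the lower rate every time. Pooled: 30.5% vs 50.5% — Fertiliser T has the lower rate overall. They agree.

no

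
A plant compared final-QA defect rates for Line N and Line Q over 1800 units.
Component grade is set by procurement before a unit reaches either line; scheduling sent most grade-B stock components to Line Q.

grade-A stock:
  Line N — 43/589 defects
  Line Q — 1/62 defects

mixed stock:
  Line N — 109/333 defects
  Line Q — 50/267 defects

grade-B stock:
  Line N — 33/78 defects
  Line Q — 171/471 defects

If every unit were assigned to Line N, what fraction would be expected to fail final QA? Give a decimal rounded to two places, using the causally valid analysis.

0.26

Line Q is lower inside every component grade stratum but Line N is lower in aggregate. Whether to stratify depends on how component grade relates to the line.
Component grade is set before the line has any effect — it is not caused by the line — and it independently drives the outcome. That makes it a confounder, so the causal comparison is within component grade levels.
Standardising Line N to the population component grade mix: 0.362·43/589 + 0.333·109/333 + 0.305·33/78 = 0.265.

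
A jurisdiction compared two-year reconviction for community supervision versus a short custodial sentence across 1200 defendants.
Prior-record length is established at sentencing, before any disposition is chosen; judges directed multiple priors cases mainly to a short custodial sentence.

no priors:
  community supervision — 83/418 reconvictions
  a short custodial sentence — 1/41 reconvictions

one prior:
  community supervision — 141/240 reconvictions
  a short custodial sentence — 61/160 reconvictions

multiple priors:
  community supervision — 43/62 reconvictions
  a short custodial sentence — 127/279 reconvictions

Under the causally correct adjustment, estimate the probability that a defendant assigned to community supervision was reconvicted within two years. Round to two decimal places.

The imbalance in prior-record length arose from how defendants were allocated, not from anything the disposition did; and prior-record length independently affects the outcome. The pooled gap is confounded — condition on prior-record length.
Standardising community supervision to the population prior-record length mix: 0.383·83/418 + 0.333·141/240 + 0.284·43/62 = 0.469.

0.47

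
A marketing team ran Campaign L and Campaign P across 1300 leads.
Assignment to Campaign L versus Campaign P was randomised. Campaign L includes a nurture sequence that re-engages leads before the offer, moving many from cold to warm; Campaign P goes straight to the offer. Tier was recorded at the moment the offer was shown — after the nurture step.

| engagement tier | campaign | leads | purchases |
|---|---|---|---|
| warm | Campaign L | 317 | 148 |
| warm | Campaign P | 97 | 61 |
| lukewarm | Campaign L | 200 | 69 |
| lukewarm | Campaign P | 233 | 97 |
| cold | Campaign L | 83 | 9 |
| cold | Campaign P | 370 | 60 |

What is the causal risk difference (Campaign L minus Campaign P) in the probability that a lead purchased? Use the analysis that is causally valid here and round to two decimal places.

+0.07

Within every engagement tier level Campaign P has the higher rate, yet pooled Campaign L does — Simpson's reversal.
Engagement tier lies on the pathway campaign → engagement tier → outcome, so adjusting for it blocks the indirect effect. For the total causal effect of campaign, use the unadjusted pooled rates.
The causal difference is the pooled difference: 0.377 − 0.311 = +0.065.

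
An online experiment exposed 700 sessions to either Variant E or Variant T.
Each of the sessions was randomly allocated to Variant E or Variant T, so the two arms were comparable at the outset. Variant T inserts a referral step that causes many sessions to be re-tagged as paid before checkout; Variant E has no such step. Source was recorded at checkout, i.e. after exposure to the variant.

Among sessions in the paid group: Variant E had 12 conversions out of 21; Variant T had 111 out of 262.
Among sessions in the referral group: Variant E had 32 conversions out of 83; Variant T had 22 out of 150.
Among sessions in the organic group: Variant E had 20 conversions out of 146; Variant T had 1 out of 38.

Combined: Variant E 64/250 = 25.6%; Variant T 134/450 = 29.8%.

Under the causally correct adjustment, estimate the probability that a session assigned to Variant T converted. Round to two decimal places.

0.30

Traffic source is downstream of the variant. One should not condition on a consequence of treatment, so the overall rates are the right comparison.
So P(outcome | do(Variant T)) is just the pooled rate for Variant T: 134/450 = 0.298.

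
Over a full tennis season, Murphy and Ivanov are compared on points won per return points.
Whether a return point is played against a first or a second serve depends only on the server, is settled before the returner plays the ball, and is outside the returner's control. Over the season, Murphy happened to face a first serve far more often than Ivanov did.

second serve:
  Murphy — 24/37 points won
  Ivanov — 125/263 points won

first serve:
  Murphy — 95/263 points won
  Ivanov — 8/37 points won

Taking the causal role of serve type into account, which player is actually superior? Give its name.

Murphy

The imbalance in serve type arose from how return points were allocated, not from anything the player did; and serve type independently affects the outcome. The pooled gap is confounded — condition on serve type.
Within each level — second serve: 64.9% vs 47.5%; first serve: 36.1% vs 21.6% — Murphy is higher every time.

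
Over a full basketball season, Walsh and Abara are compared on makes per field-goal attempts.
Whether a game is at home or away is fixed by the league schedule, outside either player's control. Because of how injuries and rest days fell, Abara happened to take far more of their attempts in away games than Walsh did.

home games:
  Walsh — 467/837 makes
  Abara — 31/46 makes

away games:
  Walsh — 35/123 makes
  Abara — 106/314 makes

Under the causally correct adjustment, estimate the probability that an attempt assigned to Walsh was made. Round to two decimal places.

The stratified and pooled comparisons disagree (Abara wins within each game venue; Walsh wins overall), so the answer turns on the causal role of game venue.
Nothing the player does changes game venue; the imbalance is an allocation artefact. With game venue also predicting the outcome, the pooled figure is confounded, and the within-stratum comparison is the causal one.
Standardising Walsh to the population game venue mix: 0.669·467/837 + 0.331·35/123 = 0.467.

0.47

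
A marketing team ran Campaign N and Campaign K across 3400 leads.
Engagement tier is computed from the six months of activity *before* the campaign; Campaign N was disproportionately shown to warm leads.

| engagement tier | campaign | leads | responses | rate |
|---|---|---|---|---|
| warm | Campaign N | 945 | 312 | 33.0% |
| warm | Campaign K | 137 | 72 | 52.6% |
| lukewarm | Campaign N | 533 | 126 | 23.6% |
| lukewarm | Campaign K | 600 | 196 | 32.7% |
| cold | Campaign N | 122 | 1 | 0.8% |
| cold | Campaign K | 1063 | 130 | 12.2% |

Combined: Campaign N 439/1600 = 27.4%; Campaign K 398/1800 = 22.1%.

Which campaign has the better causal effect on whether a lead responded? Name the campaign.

Campaign K

The imbalance in engagement tier arose from how leads were allocated, not from anything the campaign did; and engagement tier independently affects the outcome. The pooled gap is confounded — condition on engagement tier.
Within each level — warm: 33.0% vs 52.6%; lukewarm: 23.6% vs 32.7%; cold: 0.8% vs 12.2% — Campaign K is higher every time.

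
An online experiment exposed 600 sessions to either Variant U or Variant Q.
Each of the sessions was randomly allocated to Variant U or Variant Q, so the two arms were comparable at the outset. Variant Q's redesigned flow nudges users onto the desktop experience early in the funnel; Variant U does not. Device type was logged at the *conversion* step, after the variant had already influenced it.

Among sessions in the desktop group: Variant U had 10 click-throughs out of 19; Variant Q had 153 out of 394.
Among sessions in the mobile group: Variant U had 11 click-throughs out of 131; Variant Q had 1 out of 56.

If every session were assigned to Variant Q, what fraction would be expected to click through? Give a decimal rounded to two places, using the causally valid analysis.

The device type-specific comparison favours Variant U throughout, but the pooled figures favour Variant Q. The question is whether to condition on device type.
Stratifying would compare variants among sessions the variants themselves sorted into device type groups — a form of selection on an intermediate. The unconditioned pooled rates give the total causal effect.
So P(outcome | do(Variant Q)) is just the pooled rate for Variant Q: 154/450 = 0.342.

0.34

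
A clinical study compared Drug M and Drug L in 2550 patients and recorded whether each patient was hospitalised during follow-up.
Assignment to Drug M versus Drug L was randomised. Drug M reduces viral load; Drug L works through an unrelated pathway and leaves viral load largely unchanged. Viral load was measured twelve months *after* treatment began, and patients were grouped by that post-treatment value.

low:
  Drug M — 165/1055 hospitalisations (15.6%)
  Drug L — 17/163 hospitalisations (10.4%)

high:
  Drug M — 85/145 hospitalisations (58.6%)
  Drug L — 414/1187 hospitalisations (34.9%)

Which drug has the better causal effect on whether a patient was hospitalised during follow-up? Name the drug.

Viral load here is a post-treatment variable shaped by the drug; conditioning on it would introduce bias rather than remove it. The overall comparison is the causal one.
Pooled: Drug M 20.8% vs Drug L 31.9%; Drug M is lower overall.

Drug M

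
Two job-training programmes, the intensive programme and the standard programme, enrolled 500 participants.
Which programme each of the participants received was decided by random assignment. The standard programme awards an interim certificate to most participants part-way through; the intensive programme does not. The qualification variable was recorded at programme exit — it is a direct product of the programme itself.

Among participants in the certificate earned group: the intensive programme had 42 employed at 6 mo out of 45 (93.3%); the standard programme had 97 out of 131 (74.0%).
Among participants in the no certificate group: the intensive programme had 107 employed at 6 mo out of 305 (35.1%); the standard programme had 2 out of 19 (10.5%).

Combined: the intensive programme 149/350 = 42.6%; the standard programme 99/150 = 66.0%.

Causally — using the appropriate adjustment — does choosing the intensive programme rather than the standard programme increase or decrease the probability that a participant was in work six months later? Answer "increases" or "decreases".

decreases

Qualification attained during the programme here is a post-treatment variable shaped by the programme; conditioning on it would introduce bias rather than remove it. The overall comparison is the causal one.
Pooled: the intensive programme 42.6% vs the standard programme 66.0%; the standard programme is higher overall.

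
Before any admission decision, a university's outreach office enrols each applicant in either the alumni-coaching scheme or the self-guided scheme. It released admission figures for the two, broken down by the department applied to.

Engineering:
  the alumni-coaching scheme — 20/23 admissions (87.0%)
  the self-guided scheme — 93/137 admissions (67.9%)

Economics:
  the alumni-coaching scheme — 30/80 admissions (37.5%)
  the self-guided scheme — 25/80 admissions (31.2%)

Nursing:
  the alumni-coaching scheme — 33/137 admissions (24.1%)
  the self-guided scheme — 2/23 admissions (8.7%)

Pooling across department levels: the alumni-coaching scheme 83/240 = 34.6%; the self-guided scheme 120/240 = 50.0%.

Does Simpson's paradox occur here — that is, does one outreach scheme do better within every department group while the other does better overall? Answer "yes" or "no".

Within each department level (Engineering 87.0% vs 67.9%; Economics 37.5% vs 31.2%; Nursing 24.1% vs 8.7%), the alumni-coaching scheme has the higher rate every time. Pooled: 34.6% vs 50.0% — the self-guided scheme has the higher rate overall. The two comparisons disagree.

yes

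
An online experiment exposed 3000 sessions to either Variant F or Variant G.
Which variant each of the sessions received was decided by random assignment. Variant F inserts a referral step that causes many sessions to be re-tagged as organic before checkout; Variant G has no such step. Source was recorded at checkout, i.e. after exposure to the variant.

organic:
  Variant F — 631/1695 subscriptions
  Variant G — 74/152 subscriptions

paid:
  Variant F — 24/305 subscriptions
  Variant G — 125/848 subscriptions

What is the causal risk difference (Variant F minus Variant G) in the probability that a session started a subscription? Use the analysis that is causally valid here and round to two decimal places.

+0.13

Traffic source is recorded after the variant and is itself shifted by it — it sits on the causal path from variant to outcome. Conditioning on a mediator would strip out part of the effect we want; the pooled comparison gives the total causal effect.
The causal difference is the pooled difference: 0.328 − 0.199 = +0.129.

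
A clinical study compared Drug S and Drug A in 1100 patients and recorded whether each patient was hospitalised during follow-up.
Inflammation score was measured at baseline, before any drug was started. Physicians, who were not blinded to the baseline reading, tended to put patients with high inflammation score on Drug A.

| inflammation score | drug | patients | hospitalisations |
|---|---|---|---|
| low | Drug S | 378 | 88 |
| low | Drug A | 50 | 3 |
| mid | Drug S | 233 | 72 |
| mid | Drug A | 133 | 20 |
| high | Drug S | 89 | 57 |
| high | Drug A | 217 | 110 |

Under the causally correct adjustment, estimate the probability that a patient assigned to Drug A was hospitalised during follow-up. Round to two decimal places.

Within every inflammation score level Drug A has the lower rate, yet pooled Drug S does — Simpson's reversal.
Inflammation score differs across drugs for reasons unrelated to any effect of the drug itself, and it separately predicts the outcome — a classic confounder. We must compare within inflammation score levels.
Standardising Drug A to the population inflammation score mix: 0.389·3/50 + 0.333·20/133 + 0.278·110/217 = 0.214.

0.21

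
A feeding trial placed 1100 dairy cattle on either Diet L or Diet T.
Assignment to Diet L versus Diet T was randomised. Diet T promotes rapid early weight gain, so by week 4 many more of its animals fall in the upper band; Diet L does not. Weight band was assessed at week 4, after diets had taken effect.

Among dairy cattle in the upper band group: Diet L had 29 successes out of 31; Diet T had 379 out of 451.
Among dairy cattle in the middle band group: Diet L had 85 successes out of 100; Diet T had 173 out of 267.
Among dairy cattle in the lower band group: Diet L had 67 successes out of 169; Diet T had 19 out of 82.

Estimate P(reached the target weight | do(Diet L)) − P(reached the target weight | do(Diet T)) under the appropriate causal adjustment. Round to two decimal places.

The stratified and pooled comparisons disagree (Diet L wins within each week-4 weight band; Diet T wins overall), so the answer turns on the causal role of week-4 weight band.
Stratifying would compare diets among dairy cattle the diets themselves sorted into week-4 weight band groups — a form of selection on an intermediate. The unconditioned pooled rates give the total causal effect.
The causal difference is the pooled difference: 0.603 − 0.714 = -0.110.

-0.11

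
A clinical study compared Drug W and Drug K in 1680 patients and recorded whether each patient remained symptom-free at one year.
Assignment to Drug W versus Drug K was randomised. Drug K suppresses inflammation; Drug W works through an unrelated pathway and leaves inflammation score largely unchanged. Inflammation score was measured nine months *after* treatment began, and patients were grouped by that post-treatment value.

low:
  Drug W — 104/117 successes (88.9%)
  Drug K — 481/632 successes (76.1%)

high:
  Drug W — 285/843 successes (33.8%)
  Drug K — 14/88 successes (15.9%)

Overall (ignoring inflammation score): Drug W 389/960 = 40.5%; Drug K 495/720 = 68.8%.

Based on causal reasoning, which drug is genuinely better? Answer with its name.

Drug K

The inflammation score-specific comparison favours Drug W throughout, but the pooled figures favour Drug K. The question is whether to condition on inflammation score.
The distribution of inflammation score is itself part of what the drug does — it is an intermediate outcome. Holding it fixed would remove that part of the effect; the total effect is the pooled difference.
Pooled: Drug W 40.5% vs Drug K 68.8%; Drug K is higher overall.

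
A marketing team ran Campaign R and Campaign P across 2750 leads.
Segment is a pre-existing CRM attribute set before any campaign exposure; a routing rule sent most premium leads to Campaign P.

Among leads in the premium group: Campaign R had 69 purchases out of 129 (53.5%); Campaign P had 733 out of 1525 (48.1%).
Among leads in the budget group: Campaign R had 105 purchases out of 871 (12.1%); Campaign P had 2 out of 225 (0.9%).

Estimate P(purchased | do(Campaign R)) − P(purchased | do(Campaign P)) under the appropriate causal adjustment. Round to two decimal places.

+0.08

The stratified and pooled comparisons disagree (Campaign R wins within each customer segment; Campaign P wins overall), so the answer turns on the causal role of customer segment.
Here customer segment is a common cause — it drives both which campaign a case falls under and the outcome. The crude comparison mixes populations; the stratum-specific rates are the causally relevant ones.
Adjusting over the population distribution of customer segment: 0.601·(0.535−0.481) + 0.399·(0.121−0.009) = +0.077.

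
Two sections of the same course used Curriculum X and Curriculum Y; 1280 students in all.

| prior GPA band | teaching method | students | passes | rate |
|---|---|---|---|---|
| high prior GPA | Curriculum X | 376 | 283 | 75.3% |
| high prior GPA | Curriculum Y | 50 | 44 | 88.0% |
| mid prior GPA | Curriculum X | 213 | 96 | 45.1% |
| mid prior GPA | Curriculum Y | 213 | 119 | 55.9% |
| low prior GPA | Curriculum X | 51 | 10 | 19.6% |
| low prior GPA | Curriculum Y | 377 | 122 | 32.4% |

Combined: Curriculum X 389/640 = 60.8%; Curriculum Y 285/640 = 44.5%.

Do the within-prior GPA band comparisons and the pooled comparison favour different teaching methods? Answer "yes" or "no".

Within each prior GPA band level (high prior GPA 75.3% vs 88.0%; mid prior GPA 45.1% vs 55.9%; low prior GPA 19.6% vs 32.4%), Curriculum Y has the higher rate every time. Pooled: 60.8% vs 44.5% — Curriculum X has the higher rate overall. The two comparisons disagree.

yes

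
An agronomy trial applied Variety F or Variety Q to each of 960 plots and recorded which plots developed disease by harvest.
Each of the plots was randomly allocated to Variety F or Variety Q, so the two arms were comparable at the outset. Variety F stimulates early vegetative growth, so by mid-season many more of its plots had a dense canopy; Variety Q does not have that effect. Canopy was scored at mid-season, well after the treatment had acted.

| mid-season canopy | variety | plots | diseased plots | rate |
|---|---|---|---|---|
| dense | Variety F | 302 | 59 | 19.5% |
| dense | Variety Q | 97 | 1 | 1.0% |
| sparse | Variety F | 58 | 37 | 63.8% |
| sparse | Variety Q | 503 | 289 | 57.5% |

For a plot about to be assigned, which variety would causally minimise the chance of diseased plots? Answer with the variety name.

Variety Q is lower inside every mid-season canopy stratum but Variety F is lower in aggregate. Whether to stratify depends on how mid-season canopy relates to the variety.
Mid-season canopy here is a post-treatment variable shaped by the variety; conditioning on it would introduce bias rather than remove it. The overall comparison is the causal one.
Pooled: Variety F 26.7% vs Variety Q 48.3%; Variety F is lower overall.

Variety F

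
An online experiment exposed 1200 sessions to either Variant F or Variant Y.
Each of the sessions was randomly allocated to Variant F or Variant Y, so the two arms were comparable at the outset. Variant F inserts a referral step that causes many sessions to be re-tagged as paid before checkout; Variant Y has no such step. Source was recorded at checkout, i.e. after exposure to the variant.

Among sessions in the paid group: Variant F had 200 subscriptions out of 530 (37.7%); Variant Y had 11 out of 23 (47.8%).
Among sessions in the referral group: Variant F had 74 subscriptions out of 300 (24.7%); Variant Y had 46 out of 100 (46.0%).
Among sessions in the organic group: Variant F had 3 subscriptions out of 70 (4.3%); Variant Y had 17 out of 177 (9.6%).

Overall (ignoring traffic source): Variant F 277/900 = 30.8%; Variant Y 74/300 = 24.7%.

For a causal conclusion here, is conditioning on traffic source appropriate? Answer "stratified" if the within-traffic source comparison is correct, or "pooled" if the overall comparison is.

Traffic source lies on the pathway variant → traffic source → outcome, so adjusting for it blocks the indirect effect. For the total causal effect of variant, use the unadjusted pooled rates.
Pooled: Variant F 30.8% vs Variant Y 24.7%; Variant F is higher overall.

pooled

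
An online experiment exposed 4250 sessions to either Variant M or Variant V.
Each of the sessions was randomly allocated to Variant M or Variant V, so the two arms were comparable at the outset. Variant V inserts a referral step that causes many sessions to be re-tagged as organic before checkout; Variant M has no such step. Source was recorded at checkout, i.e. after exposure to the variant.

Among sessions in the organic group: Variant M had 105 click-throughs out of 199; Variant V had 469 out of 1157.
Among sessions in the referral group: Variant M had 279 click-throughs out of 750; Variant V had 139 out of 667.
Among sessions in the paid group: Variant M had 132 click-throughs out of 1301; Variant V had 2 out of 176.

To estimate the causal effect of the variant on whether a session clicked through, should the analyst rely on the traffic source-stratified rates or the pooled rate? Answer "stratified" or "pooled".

pooled

Stratifying would compare variants among sessions the variants themselves sorted into traffic source groups — a form of selection on an intermediate. The unconditioned pooled rates give the total causal effect.
Pooled: Variant M 22.9% vs Variant V 30.5%; Variant V is higher overall.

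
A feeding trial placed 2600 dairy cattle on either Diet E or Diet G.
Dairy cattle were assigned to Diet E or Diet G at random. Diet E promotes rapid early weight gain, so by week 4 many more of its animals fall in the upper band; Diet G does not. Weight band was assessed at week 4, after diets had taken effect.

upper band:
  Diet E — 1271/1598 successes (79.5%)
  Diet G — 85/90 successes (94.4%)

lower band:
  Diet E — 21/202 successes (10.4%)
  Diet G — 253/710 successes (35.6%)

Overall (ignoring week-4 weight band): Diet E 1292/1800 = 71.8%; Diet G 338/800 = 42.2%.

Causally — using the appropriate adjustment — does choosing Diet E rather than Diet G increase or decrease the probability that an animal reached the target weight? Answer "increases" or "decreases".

The stratified and pooled comparisons disagree (Diet G wins within each week-4 weight band; Diet E wins overall), so the answer turns on the causal role of week-4 weight band.
Week-4 weight band is recorded after the diet and is itself shifted by it — it sits on the causal path from diet to outcome. Conditioning on a mediator would strip out part of the effect we want; the pooled comparison gives the total causal effect.
Pooled: Diet E 71.8% vs Diet G 42.2%; Diet E is higher overall.

increases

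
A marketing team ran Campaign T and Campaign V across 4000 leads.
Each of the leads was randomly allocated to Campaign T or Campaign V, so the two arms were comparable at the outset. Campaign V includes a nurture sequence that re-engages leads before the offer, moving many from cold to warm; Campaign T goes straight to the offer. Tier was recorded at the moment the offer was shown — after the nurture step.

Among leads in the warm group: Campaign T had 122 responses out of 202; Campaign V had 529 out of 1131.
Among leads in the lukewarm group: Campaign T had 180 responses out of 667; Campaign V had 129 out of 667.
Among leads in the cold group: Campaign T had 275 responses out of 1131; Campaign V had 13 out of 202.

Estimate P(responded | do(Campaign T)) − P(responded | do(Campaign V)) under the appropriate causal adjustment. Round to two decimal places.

-0.05

Campaign T is higher inside every engagement tier stratum but Campaign V is higher in aggregate. Whether to stratify depends on how engagement tier relates to the campaign.
Because the campaign influences engagement tier, engagement tier is a post-treatment mediator, not a confounder. Stratifying on it would bias the estimate; the causal effect is the crude pooled difference.
The causal difference is the pooled difference: 0.288 − 0.336 = -0.047.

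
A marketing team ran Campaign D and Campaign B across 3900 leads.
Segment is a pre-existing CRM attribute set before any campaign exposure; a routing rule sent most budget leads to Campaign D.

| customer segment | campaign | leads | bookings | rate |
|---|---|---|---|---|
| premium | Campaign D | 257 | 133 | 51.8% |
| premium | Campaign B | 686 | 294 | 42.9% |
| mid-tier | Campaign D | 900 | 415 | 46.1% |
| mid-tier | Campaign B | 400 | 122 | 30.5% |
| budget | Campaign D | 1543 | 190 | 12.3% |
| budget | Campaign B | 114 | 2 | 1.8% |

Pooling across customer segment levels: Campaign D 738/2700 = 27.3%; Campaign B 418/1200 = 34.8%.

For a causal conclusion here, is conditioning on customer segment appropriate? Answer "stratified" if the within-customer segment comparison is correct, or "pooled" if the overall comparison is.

Customer segment differs across campaigns for reasons unrelated to any effect of the campaign itself, and it separately predicts the outcome — a classic confounder. We must compare within customer segment levels.
Within each level — premium: 51.8% vs 42.9%; mid-tier: 46.1% vs 30.5%; budget: 12.3% vs 1.8% — Campaign D is higher every time.

stratified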